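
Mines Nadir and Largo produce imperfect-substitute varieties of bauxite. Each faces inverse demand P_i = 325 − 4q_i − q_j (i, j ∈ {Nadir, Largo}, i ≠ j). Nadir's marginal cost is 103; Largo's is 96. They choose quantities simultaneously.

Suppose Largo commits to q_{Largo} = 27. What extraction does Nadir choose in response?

Mine Nadir's profit: π = q_{Nadir}(325 − 4q_{Nadir} − q_{Largo}) − 103q_{Nadir}.
∂π/∂q_{Nadir} = 222 − 8q_{Nadir} − q_{Largo} = 0 ⇒ q_{Nadir} = 27.75 − 0.125q_{Largo}.
At q_{Largo} = 27: q_{Nadir} = 27.75 − 0.125·27 = 24.375.

24.375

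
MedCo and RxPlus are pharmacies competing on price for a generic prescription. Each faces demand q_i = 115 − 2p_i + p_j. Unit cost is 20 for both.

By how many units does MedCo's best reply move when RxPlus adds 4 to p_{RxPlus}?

1

MedCo's profit: π = (p_{MedCo} − 20)(115 − 2p_{MedCo} + p_{RxPlus}).
∂π/∂p_{MedCo} = 155 − 4p_{MedCo} + p_{RxPlus} = 0 ⇒ p_{MedCo} = 38.75 + 0.25p_{RxPlus}.
The reaction-function slope is 0.25, so a 4-unit rise in p_{RxPlus} moves p_{MedCo} by 0.25 × 4 = 1. MedCo's best response rises — the actions are strategic complements.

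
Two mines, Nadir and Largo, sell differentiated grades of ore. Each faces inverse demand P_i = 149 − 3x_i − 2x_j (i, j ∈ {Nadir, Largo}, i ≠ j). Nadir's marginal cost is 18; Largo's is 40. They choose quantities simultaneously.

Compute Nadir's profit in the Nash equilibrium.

945.1875

Mine Nadir's profit: π = x_{Nadir}(149 − 3x_{Nadir} − 2x_{Largo}) − 18x_{Nadir}.
∂π/∂x_{Nadir} = 131 − 6x_{Nadir} − 2x_{Largo} = 0 ⇒ x_{Nadir} = 131/6 − (1/3)x_{Largo}.
Similarly x_{Largo} = 109/6 − (1/3)x_{Nadir}.
Plugging x_{Largo} into Nadir's best response: x_{Nadir} = 131/6 − (1/3)(109/6 − (1/3)x_{Nadir}) ⇒ (8/9)x_{Nadir} = 142/9, so x_{Nadir} = 17.75.
Then x_{Largo} = 109/6 − (1/3)·17.75 = 12.25.
P_{Nadir} = 149 − 3·17.75 − 2·12.25 = 71.25.
Profit = (71.25 − 18)·17.75 = 945.1875.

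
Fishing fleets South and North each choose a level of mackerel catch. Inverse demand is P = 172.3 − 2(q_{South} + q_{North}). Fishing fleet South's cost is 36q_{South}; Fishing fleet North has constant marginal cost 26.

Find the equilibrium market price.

Fishing fleet South's profit: π = q_{South}(172.3 − 2(q_{South} + q_{North})) − 36q_{South}.
∂π/∂q_{South} = 136.3 − 4q_{South} − 2q_{North} = 0, so q_{South} = 34.075 − 0.5q_{North}.
By the same steps for North: q_{North} = 36.575 − 0.5q_{South}.
Plugging q_{North} into South's best response: q_{South} = 34.075 − 0.5(36.575 − 0.5q_{South}) ⇒ 0.75q_{South} = 15.7875, so q_{South} = 21.05.
Then q_{North} = 36.575 − 0.5·21.05 = 26.05.
Equilibrium price: P = 172.3 − 2·47.1 = 78.1.

78.1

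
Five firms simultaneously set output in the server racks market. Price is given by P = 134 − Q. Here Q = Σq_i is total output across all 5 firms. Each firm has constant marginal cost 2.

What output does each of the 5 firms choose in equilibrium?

22

A representative firm's profit is π_i = q_i(134 − Q) − 2q_i, with Q = q_i + Σ_{j≠i} q_j.
First-order condition: 132 − 2q_i − Σ_{j≠i} q_j = 0.
With identical firms, set every q_j = q: then 132 − 2q − 4q = 0, i.e. q = 132/6 = 22.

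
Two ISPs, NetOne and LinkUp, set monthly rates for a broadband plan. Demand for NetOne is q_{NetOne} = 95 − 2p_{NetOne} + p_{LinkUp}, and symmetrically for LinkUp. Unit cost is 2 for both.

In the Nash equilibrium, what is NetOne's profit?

1922

NetOne's profit: π = (p_{NetOne} − 2)(95 − 2p_{NetOne} + p_{LinkUp}).
∂π/∂p_{NetOne} = 99 − 4p_{NetOne} + p_{LinkUp} = 0 ⇒ p_{NetOne} = 24.75 + 0.25p_{LinkUp}.
By symmetry p_{LinkUp} = p_{NetOne}; substituting into the reaction function, 0.75p_{NetOne} = 24.75 and p_{NetOne} = 33.
q_{NetOne} = 95 − 2·33 + 33 = 62.
Profit = (33 − 2)·62 = 1922.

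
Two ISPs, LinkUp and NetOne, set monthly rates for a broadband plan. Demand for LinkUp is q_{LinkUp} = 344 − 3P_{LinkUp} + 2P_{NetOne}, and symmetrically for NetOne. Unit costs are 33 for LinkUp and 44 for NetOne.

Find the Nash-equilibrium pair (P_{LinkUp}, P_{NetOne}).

112.8125, 116.9375

LinkUp's profit: π = (P_{LinkUp} − 33)(344 − 3P_{LinkUp} + 2P_{NetOne}).
∂π/∂P_{LinkUp} = 443 − 6P_{LinkUp} + 2P_{NetOne} = 0 ⇒ P_{LinkUp} = 443/6 + (1/3)P_{NetOne}.
Similarly P_{NetOne} = 238/3 + (1/3)P_{LinkUp}.
Substituting the second reaction function into the first: P_{LinkUp} = 443/6 + (1/3)(238/3 + (1/3)P_{LinkUp}), which gives (8/9)P_{LinkUp} = 1805/18 ⇒ P_{LinkUp} = 112.8125.
Then P_{NetOne} = 238/3 + (1/3)·112.8125 = 116.9375.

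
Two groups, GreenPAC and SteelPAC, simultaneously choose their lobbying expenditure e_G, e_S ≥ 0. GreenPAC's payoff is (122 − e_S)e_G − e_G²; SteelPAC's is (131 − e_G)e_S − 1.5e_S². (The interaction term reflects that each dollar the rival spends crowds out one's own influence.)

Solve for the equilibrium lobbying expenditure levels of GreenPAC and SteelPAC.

47, 28

Expanding GreenPAC's payoff: 122e_G − e_Se_G − e_G².
∂π/∂e_G = 122 − e_S − 2e_G = 0, so e_G = 61 − 0.5e_S.
Likewise for SteelPAC: e_S = 131/3 − (1/3)e_G.
Substituting the second reaction function into the first: e_G = 61 − 0.5(131/3 − (1/3)e_G), which gives (5/6)e_G = 235/6 ⇒ e_G = 47.
Then e_S = 131/3 − (1/3)·47 = 28.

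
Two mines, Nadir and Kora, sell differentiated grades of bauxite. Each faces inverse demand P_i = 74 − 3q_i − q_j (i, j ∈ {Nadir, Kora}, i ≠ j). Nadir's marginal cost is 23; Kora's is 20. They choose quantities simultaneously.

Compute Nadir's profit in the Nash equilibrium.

155.52

Mine Nadir's profit: π = q_{Nadir}(74 − 3q_{Nadir} − q_{Kora}) − 23q_{Nadir}.
∂π/∂q_{Nadir} = 51 − 6q_{Nadir} − q_{Kora} = 0 ⇒ q_{Nadir} = 8.5 − (1/6)q_{Kora}.
Similarly q_{Kora} = 9 − (1/6)q_{Nadir}.
Plugging q_{Kora} into Nadir's best response: q_{Nadir} = 8.5 − (1/6)(9 − (1/6)q_{Nadir}) ⇒ (35/36)q_{Nadir} = 7, so q_{Nadir} = 7.2.
Then q_{Kora} = 9 − (1/6)·7.2 = 7.8.
P_{Nadir} = 74 − 3·7.2 − 7.8 = 44.6.
Profit = (44.6 − 23)·7.2 = 155.52.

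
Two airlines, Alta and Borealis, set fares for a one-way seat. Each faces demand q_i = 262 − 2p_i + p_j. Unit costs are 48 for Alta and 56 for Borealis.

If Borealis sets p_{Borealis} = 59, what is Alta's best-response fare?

104.25

Alta's profit: π = (p_{Alta} − 48)(262 − 2p_{Alta} + p_{Borealis}).
∂π/∂p_{Alta} = 358 − 4p_{Alta} + p_{Borealis} = 0 ⇒ p_{Alta} = 89.5 + 0.25p_{Borealis}.
At p_{Borealis} = 59: p_{Alta} = 89.5 + 0.25·59 = 104.25.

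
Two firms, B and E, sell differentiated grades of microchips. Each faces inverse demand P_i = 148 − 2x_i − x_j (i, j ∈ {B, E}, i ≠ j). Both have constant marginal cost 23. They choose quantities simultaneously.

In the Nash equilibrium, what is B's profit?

Firm B's profit: π = x_B(148 − 2x_B − x_E) − 23x_B.
∂π/∂x_B = 125 − 4x_B − x_E = 0 ⇒ x_B = 31.25 − 0.25x_E.
By symmetry x_E = x_B; substituting into the reaction function, 1.25x_B = 31.25 and x_B = 25.
P_B = 148 − 2·25 − 25 = 73.
Profit = (73 − 23)·25 = 1250.

1250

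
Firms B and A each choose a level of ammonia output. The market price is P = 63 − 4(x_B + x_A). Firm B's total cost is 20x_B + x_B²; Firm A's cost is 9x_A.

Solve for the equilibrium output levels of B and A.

Firm B's profit: π = x_B(63 − 4(x_B + x_A)) − 20x_B − x_B².
∂π/∂x_B = 43 − 10x_B − 4x_A = 0, so x_B = 4.3 − 0.4x_A.
For A: ∂π/∂x_A = 54 − 8x_A − 4x_B = 0 ⇒ x_A = 6.75 − 0.5x_B.
Plugging x_A into B's best response: x_B = 4.3 − 0.4(6.75 − 0.5x_B) ⇒ 0.8x_B = 1.6, so x_B = 2.
Then x_A = 6.75 − 0.5·2 = 5.75.

2, 5.75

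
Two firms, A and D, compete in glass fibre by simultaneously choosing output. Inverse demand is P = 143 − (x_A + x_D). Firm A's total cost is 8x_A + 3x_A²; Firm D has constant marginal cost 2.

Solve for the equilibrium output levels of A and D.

8.6, 66.2

Firm A's profit: π = x_A(143 − (x_A + x_D)) − 8x_A − 3x_A².
∂π/∂x_A = 135 − 8x_A − x_D = 0, so x_A = 16.875 − 0.125x_D.
For D: ∂π/∂x_D = 141 − 2x_D − x_A = 0 ⇒ x_D = 70.5 − 0.5x_A.
Solving the two reaction functions simultaneously: (1 − (−0.125)(−0.5))x_A = 16.875 − 0.125·70.5, so 0.9375x_A = 8.0625 and x_A = 8.6.
Then x_D = 70.5 − 0.5·8.6 = 66.2.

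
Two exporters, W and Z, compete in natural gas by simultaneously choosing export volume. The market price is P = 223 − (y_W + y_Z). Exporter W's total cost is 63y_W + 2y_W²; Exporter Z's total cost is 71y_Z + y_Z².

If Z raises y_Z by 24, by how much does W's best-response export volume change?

Exporter W's profit: π = y_W(223 − (y_W + y_Z)) − 63y_W − 2y_W².
∂π/∂y_W = 160 − 6y_W − y_Z = 0, so y_W = 80/3 − (1/6)y_Z.
The reaction-function slope is −1/6, so a 24-unit rise in y_Z moves y_W by −1/6 × 24 = −4. W's best response falls — the actions are strategic substitutes.

-4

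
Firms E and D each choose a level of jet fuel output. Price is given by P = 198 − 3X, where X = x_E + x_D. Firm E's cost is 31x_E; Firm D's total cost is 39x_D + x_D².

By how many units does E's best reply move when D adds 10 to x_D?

-5

Firm E's profit: π = x_E(198 − 3(x_E + x_D)) − 31x_E.
∂π/∂x_E = 167 − 6x_E − 3x_D = 0, so x_E = 167/6 − 0.5x_D.
The reaction-function slope is −0.5, so a 10-unit rise in x_D moves x_E by −0.5 × 10 = −5. E's best response falls — the actions are strategic substitutes.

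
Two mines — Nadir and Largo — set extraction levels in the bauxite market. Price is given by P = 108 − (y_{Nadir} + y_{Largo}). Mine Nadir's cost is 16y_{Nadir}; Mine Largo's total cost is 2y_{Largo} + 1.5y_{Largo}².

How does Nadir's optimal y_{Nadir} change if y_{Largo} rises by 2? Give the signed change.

-1

Mine Nadir's profit: π = y_{Nadir}(108 − (y_{Nadir} + y_{Largo})) − 16y_{Nadir}.
∂π/∂y_{Nadir} = 92 − 2y_{Nadir} − y_{Largo} = 0, so y_{Nadir} = 46 − 0.5y_{Largo}.
The reaction-function slope is −0.5, so a 2-unit rise in y_{Largo} moves y_{Nadir} by −0.5 × 2 = −1. Nadir's best response falls — the actions are strategic substitutes.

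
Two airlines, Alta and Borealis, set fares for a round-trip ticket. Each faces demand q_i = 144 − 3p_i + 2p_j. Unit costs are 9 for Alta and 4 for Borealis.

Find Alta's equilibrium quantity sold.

98.4375

Alta's profit: π = (p_{Alta} − 9)(144 − 3p_{Alta} + 2p_{Borealis}).
∂π/∂p_{Alta} = 171 − 6p_{Alta} + 2p_{Borealis} = 0 ⇒ p_{Alta} = 28.5 + (1/3)p_{Borealis}.
Similarly p_{Borealis} = 26 + (1/3)p_{Alta}.
Solving the two reaction functions simultaneously: (1 − (1/3)(1/3))p_{Alta} = 28.5 + (1/3)·26, so (8/9)p_{Alta} = 223/6 and p_{Alta} = 41.8125.
Then p_{Borealis} = 26 + (1/3)·41.8125 = 39.9375.
q_{Alta} = 144 − 3·41.8125 + 2·39.9375 = 98.4375.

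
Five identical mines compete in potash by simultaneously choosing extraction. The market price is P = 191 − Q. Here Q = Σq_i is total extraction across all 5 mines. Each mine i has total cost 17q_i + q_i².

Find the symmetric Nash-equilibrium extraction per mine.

A representative mine's profit is π_i = q_i(191 − Q) − 17q_i − q_i², with Q = q_i + Σ_{j≠i} q_j.
First-order condition: 174 − 4q_i − Σ_{j≠i} q_j = 0.
Imposing symmetry (q_j = q for all j) turns Σ_{j≠i} q_j into 4q, so 174 = 8q and q = 21.75.

21.75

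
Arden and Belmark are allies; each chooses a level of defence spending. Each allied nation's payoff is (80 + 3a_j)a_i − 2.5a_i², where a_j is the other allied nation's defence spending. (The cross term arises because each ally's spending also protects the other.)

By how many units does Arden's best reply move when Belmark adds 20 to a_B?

Arden's payoff is (80 + 3a_B)a_A − 2.5a_A².
∂π/∂a_A = 80 + 3a_B − 5a_A = 0, so a_A = 16 + 0.6a_B.
The reaction-function slope is 0.6, so a 20-unit rise in a_B moves a_A by 0.6 × 20 = 12. Arden's best response rises — the actions are strategic complements.

12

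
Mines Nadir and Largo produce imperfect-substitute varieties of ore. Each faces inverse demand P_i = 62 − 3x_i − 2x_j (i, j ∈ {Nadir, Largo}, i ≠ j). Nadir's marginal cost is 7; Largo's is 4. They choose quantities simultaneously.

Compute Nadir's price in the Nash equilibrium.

27.0625

Mine Nadir's profit: π = x_{Nadir}(62 − 3x_{Nadir} − 2x_{Largo}) − 7x_{Nadir}.
∂π/∂x_{Nadir} = 55 − 6x_{Nadir} − 2x_{Largo} = 0 ⇒ x_{Nadir} = 55/6 − (1/3)x_{Largo}.
Similarly x_{Largo} = 29/3 − (1/3)x_{Nadir}.
Solving the two reaction functions simultaneously: (1 − (−1/3)(−1/3))x_{Nadir} = 55/6 − (1/3)·(29/3), so (8/9)x_{Nadir} = 107/18 and x_{Nadir} = 6.6875.
Then x_{Largo} = 29/3 − (1/3)·6.6875 = 7.4375.
P_{Nadir} = 62 − 3·6.6875 − 2·7.4375 = 27.0625.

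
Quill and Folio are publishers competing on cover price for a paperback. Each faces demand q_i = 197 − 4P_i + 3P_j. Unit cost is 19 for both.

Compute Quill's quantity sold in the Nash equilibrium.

142.4

Quill's profit: π = (P_{Quill} − 19)(197 − 4P_{Quill} + 3P_{Folio}).
∂π/∂P_{Quill} = 273 − 8P_{Quill} + 3P_{Folio} = 0 ⇒ P_{Quill} = 34.125 + 0.375P_{Folio}.
Setting P_{Quill} = P_{Folio} in the reaction function: P_{Quill} = 34.125 + 0.375P_{Quill}, so P_{Quill} = 34.125 / 0.625 = 54.6.
q_{Quill} = 197 − 4·54.6 + 3·54.6 = 142.4.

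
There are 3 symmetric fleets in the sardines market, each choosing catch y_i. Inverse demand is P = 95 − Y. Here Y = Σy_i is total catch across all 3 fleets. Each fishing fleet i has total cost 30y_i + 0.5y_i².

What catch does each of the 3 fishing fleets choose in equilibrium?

13

A representative fishing fleet's profit is π_i = y_i(95 − Y) − 30y_i − 0.5y_i², with Y = y_i + Σ_{j≠i} y_j.
First-order condition: 65 − 3y_i − Σ_{j≠i} y_j = 0.
With identical fishing fleets, set every y_j = y: then 65 − 3y − 2y = 0, i.e. y = 65/5 = 13.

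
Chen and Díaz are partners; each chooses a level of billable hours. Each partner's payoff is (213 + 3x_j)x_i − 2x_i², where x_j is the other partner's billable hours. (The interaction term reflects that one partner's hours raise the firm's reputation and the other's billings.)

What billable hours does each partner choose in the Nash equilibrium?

Chen's payoff is (213 + 3x_D)x_C − 2x_C².
∂π/∂x_C = 213 + 3x_D − 4x_C = 0, so x_C = 53.25 + 0.75x_D.
Setting x_C = x_D in the reaction function: x_C = 53.25 + 0.75x_C, so x_C = 53.25 / 0.25 = 213.

213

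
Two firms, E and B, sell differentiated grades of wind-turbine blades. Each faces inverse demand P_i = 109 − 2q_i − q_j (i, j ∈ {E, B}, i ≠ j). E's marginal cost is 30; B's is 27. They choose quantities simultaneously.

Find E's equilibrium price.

Firm E's profit: π = q_E(109 − 2q_E − q_B) − 30q_E.
∂π/∂q_E = 79 − 4q_E − q_B = 0 ⇒ q_E = 19.75 − 0.25q_B.
Similarly q_B = 20.5 − 0.25q_E.
Substituting the second reaction function into the first: q_E = 19.75 − 0.25(20.5 − 0.25q_E), which gives 0.9375q_E = 14.625 ⇒ q_E = 15.6.
Then q_B = 20.5 − 0.25·15.6 = 16.6.
P_E = 109 − 2·15.6 − 16.6 = 61.2.

61.2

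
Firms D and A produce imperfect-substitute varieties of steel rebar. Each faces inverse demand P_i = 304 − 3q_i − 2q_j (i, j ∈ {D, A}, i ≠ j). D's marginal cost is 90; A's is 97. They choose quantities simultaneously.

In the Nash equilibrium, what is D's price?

171.5625

Firm D's profit: π = q_D(304 − 3q_D − 2q_A) − 90q_D.
∂π/∂q_D = 214 − 6q_D − 2q_A = 0 ⇒ q_D = 107/3 − (1/3)q_A.
Similarly q_A = 34.5 − (1/3)q_D.
Plugging q_A into D's best response: q_D = 107/3 − (1/3)(34.5 − (1/3)q_D) ⇒ (8/9)q_D = 145/6, so q_D = 27.1875.
Then q_A = 34.5 − (1/3)·27.1875 = 25.4375.
P_D = 304 − 3·27.1875 − 2·25.4375 = 171.5625.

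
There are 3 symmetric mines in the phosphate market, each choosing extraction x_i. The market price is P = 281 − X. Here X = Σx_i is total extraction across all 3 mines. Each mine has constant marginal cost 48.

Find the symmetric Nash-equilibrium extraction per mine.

58.25

A representative mine's profit is π_i = x_i(281 − X) − 48x_i, with X = x_i + Σ_{j≠i} x_j.
First-order condition: 233 − 2x_i − Σ_{j≠i} x_j = 0.
Imposing symmetry (x_j = x for all j) turns Σ_{j≠i} x_j into 2x, so 233 = 4x and x = 58.25.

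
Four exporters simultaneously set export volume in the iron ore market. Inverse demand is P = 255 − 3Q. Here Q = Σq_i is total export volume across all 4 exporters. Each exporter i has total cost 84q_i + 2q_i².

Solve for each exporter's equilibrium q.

9

A representative exporter's profit is π_i = q_i(255 − 3Q) − 84q_i − 2q_i², with Q = q_i + Σ_{j≠i} q_j.
First-order condition: 171 − 10q_i − 3Σ_{j≠i} q_j = 0.
Imposing symmetry (q_j = q for all j) turns Σ_{j≠i} q_j into 3q, so 171 = 19q and q = 9.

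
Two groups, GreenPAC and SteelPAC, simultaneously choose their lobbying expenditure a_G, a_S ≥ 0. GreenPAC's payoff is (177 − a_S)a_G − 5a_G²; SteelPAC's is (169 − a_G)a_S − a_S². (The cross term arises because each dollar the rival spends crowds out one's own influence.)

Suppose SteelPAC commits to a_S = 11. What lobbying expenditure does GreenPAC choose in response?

16.6

Expanding GreenPAC's payoff: 177a_G − a_Sa_G − 5a_G².
∂π/∂a_G = 177 − a_S − 10a_G = 0, so a_G = 17.7 − 0.1a_S.
At a_S = 11: a_G = 17.7 − 0.1·11 = 16.6.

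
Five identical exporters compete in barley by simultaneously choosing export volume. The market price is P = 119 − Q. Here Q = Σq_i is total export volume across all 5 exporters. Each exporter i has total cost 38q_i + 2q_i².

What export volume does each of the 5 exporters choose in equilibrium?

8.1

A representative exporter's profit is π_i = q_i(119 − Q) − 38q_i − 2q_i², with Q = q_i + Σ_{j≠i} q_j.
First-order condition: 81 − 6q_i − Σ_{j≠i} q_j = 0.
Imposing symmetry (q_j = q for all j) turns Σ_{j≠i} q_j into 4q, so 81 = 10q and q = 8.1.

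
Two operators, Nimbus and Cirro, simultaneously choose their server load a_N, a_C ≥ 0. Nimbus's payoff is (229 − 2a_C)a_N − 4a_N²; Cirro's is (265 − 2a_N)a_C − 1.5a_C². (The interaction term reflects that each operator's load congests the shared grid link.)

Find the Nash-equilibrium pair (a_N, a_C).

Expanding Nimbus's payoff: 229a_N − 2a_Ca_N − 4a_N².
∂π/∂a_N = 229 − 2a_C − 8a_N = 0, so a_N = 28.625 − 0.25a_C.
Likewise for Cirro: a_C = 265/3 − (2/3)a_N.
Plugging a_C into Nimbus's best response: a_N = 28.625 − 0.25(265/3 − (2/3)a_N) ⇒ (5/6)a_N = 157/24, so a_N = 7.85.
Then a_C = 265/3 − (2/3)·7.85 = 83.1.

7.85, 83.1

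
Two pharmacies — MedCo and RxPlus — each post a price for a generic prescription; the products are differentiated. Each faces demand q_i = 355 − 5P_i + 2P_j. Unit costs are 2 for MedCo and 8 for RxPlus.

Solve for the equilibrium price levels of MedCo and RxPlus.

46.25, 48.75

MedCo's profit: π = (P_{MedCo} − 2)(355 − 5P_{MedCo} + 2P_{RxPlus}).
∂π/∂P_{MedCo} = 365 − 10P_{MedCo} + 2P_{RxPlus} = 0 ⇒ P_{MedCo} = 36.5 + 0.2P_{RxPlus}.
Similarly P_{RxPlus} = 39.5 + 0.2P_{MedCo}.
Solving the two reaction functions simultaneously: (1 − (0.2)(0.2))P_{MedCo} = 36.5 + 0.2·39.5, so 0.96P_{MedCo} = 44.4 and P_{MedCo} = 46.25.
Then P_{RxPlus} = 39.5 + 0.2·46.25 = 48.75.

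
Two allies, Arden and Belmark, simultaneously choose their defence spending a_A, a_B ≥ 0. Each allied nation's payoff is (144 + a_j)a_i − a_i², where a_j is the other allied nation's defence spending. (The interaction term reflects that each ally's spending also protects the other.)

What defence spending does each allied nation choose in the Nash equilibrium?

144

Arden's payoff is (144 + a_B)a_A − a_A².
∂π/∂a_A = 144 + a_B − 2a_A = 0, so a_A = 72 + 0.5a_B.
The game is symmetric, so in equilibrium a_B = a_A: the reaction function gives 0.5a_A = 72, hence a_A = 144.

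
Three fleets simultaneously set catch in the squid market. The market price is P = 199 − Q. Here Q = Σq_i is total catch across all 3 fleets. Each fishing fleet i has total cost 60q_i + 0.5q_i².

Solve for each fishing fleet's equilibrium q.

A representative fishing fleet's profit is π_i = q_i(199 − Q) − 60q_i − 0.5q_i², with Q = q_i + Σ_{j≠i} q_j.
First-order condition: 139 − 3q_i − Σ_{j≠i} q_j = 0.
Imposing symmetry (q_j = q for all j) turns Σ_{j≠i} q_j into 2q, so 139 = 5q and q = 27.8.

27.8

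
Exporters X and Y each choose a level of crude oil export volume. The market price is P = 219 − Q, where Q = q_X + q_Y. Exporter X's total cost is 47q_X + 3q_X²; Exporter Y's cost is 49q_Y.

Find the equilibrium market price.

Exporter X's profit: π = q_X(219 − (q_X + q_Y)) − 47q_X − 3q_X².
∂π/∂q_X = 172 − 8q_X − q_Y = 0, so q_X = 21.5 − 0.125q_Y.
For Y: ∂π/∂q_Y = 170 − 2q_Y − q_X = 0 ⇒ q_Y = 85 − 0.5q_X.
Solving the two reaction functions simultaneously: (1 − (−0.125)(−0.5))q_X = 21.5 − 0.125·85, so 0.9375q_X = 10.875 and q_X = 11.6.
Then q_Y = 85 − 0.5·11.6 = 79.2.
Equilibrium price: P = 219 − 90.8 = 128.2.

128.2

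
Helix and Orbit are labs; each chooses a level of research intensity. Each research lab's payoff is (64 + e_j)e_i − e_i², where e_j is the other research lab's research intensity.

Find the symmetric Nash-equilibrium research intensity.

64

Helix's payoff is (64 + e_O)e_H − e_H².
∂π/∂e_H = 64 + e_O − 2e_H = 0, so e_H = 32 + 0.5e_O.
Setting e_H = e_O in the reaction function: e_H = 32 + 0.5e_H, so e_H = 32 / 0.5 = 64.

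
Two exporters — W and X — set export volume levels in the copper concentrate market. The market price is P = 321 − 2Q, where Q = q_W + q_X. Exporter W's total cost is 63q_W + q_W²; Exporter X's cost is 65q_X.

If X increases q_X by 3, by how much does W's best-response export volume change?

-1

Exporter W's profit: π = q_W(321 − 2(q_W + q_X)) − 63q_W − q_W².
∂π/∂q_W = 258 − 6q_W − 2q_X = 0, so q_W = 43 − (1/3)q_X.
The reaction-function slope is −1/3, so a 3-unit rise in q_X moves q_W by −1/3 × 3 = −1. W's best response falls — the actions are strategic substitutes.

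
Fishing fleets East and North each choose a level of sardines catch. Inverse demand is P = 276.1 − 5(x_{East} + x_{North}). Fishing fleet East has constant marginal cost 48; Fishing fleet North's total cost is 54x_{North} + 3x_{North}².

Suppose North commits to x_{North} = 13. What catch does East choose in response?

16.31

Fishing fleet East's profit: π = x_{East}(276.1 − 5(x_{East} + x_{North})) − 48x_{East}.
∂π/∂x_{East} = 228.1 − 10x_{East} − 5x_{North} = 0, so x_{East} = 22.81 − 0.5x_{North}.
At x_{North} = 13: x_{East} = 22.81 − 0.5·13 = 16.31.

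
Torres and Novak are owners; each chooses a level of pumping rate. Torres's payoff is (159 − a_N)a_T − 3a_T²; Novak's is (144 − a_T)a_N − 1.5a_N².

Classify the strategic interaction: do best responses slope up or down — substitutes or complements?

Expanding Torres's payoff: 159a_T − a_Na_T − 3a_T².
∂π/∂a_T = 159 − a_N − 6a_T = 0, so a_T = 26.5 − (1/6)a_N.
The best-response slope da_T/da_N = −1/6 < 0: the reaction function is downward-sloping, so the choices are strategic substitutes.

strategic substitutes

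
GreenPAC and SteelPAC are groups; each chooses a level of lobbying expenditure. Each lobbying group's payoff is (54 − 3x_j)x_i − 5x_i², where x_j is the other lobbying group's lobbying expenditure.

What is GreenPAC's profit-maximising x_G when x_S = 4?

4.2

GreenPAC's payoff is (54 − 3x_S)x_G − 5x_G².
∂π/∂x_G = 54 − 3x_S − 10x_G = 0, so x_G = 5.4 − 0.3x_S.
At x_S = 4: x_G = 5.4 − 0.3·4 = 4.2.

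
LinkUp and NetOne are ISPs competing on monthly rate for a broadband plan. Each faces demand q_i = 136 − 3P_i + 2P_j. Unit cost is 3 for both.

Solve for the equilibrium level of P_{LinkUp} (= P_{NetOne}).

LinkUp's profit: π = (P_{LinkUp} − 3)(136 − 3P_{LinkUp} + 2P_{NetOne}).
∂π/∂P_{LinkUp} = 145 − 6P_{LinkUp} + 2P_{NetOne} = 0 ⇒ P_{LinkUp} = 145/6 + (1/3)P_{NetOne}.
Setting P_{LinkUp} = P_{NetOne} in the reaction function: P_{LinkUp} = 145/6 + (1/3)P_{LinkUp}, so P_{LinkUp} = (145/6) / (2/3) = 36.25.

36.25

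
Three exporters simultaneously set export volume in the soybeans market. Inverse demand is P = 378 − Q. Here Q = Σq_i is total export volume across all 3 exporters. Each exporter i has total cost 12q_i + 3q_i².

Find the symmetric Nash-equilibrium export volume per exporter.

36.6

A representative exporter's profit is π_i = q_i(378 − Q) − 12q_i − 3q_i², with Q = q_i + Σ_{j≠i} q_j.
First-order condition: 366 − 8q_i − Σ_{j≠i} q_j = 0.
Imposing symmetry (q_j = q for all j) turns Σ_{j≠i} q_j into 2q, so 366 = 10q and q = 36.6.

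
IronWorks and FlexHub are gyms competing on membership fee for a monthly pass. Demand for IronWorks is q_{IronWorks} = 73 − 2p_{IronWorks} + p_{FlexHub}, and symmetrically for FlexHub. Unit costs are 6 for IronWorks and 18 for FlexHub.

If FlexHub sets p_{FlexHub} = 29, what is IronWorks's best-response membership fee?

IronWorks's profit: π = (p_{IronWorks} − 6)(73 − 2p_{IronWorks} + p_{FlexHub}).
∂π/∂p_{IronWorks} = 85 − 4p_{IronWorks} + p_{FlexHub} = 0 ⇒ p_{IronWorks} = 21.25 + 0.25p_{FlexHub}.
At p_{FlexHub} = 29: p_{IronWorks} = 21.25 + 0.25·29 = 28.5.

28.5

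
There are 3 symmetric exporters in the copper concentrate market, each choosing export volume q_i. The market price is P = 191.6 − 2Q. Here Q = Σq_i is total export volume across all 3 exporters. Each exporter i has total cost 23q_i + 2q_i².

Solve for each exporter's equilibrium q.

A representative exporter's profit is π_i = q_i(191.6 − 2Q) − 23q_i − 2q_i², with Q = q_i + Σ_{j≠i} q_j.
First-order condition: 168.6 − 8q_i − 2Σ_{j≠i} q_j = 0.
In a symmetric equilibrium every exporter chooses the same q, so Σ_{j≠i} q_j = 2q. The condition becomes 168.6 − 12q = 0, giving q = 168.6/12 = 14.05.

14.05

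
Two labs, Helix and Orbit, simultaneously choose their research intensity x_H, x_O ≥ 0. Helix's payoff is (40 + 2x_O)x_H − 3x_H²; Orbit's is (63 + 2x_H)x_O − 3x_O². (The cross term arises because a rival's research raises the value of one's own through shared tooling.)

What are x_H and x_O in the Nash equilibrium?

11.4375, 14.3125

Expanding Helix's payoff: 40x_H + 2x_Ox_H − 3x_H².
∂π/∂x_H = 40 + 2x_O − 6x_H = 0, so x_H = 20/3 + (1/3)x_O.
Likewise for Orbit: x_O = 10.5 + (1/3)x_H.
Solving the two reaction functions simultaneously: (1 − (1/3)(1/3))x_H = 20/3 + (1/3)·10.5, so (8/9)x_H = 61/6 and x_H = 11.4375.
Then x_O = 10.5 + (1/3)·11.4375 = 14.3125.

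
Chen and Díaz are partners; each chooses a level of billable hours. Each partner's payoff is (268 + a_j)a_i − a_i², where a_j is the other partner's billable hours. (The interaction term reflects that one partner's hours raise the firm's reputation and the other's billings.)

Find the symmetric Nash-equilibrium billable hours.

268

Chen's payoff is (268 + a_D)a_C − a_C².
∂π/∂a_C = 268 + a_D − 2a_C = 0, so a_C = 134 + 0.5a_D.
By symmetry a_D = a_C; substituting into the reaction function, 0.5a_C = 134 and a_C = 268.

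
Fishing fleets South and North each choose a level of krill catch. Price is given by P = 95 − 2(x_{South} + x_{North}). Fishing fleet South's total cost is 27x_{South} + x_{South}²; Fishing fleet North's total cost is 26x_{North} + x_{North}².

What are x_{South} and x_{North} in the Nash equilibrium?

Fishing fleet South's profit: π = x_{South}(95 − 2(x_{South} + x_{North})) − 27x_{South} − x_{South}².
∂π/∂x_{South} = 68 − 6x_{South} − 2x_{North} = 0, so x_{South} = 34/3 − (1/3)x_{North}.
By the same steps for North: x_{North} = 11.5 − (1/3)x_{South}.
Plugging x_{North} into South's best response: x_{South} = 34/3 − (1/3)(11.5 − (1/3)x_{South}) ⇒ (8/9)x_{South} = 7.5, so x_{South} = 8.4375.
Then x_{North} = 11.5 − (1/3)·8.4375 = 8.6875.

8.4375, 8.6875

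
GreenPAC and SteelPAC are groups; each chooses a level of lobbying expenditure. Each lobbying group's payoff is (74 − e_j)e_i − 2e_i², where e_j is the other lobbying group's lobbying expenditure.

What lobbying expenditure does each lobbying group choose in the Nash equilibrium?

14.8

GreenPAC's payoff is (74 − e_S)e_G − 2e_G².
∂π/∂e_G = 74 − e_S − 4e_G = 0, so e_G = 18.5 − 0.25e_S.
By symmetry e_S = e_G; substituting into the reaction function, 1.25e_G = 18.5 and e_G = 14.8.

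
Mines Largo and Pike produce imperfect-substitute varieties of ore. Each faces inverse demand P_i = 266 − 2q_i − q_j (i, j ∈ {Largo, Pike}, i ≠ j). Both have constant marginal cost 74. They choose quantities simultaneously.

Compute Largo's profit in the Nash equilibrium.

2949.12

Mine Largo's profit: π = q_{Largo}(266 − 2q_{Largo} − q_{Pike}) − 74q_{Largo}.
∂π/∂q_{Largo} = 192 − 4q_{Largo} − q_{Pike} = 0 ⇒ q_{Largo} = 48 − 0.25q_{Pike}.
By symmetry q_{Pike} = q_{Largo}; substituting into the reaction function, 1.25q_{Largo} = 48 and q_{Largo} = 38.4.
P_{Largo} = 266 − 2·38.4 − 38.4 = 150.8.
Profit = (150.8 − 74)·38.4 = 2949.12.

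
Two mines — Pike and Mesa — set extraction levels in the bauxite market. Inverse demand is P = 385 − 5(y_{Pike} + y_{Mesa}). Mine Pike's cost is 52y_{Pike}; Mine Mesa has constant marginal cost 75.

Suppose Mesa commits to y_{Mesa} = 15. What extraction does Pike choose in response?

Mine Pike's profit: π = y_{Pike}(385 − 5(y_{Pike} + y_{Mesa})) − 52y_{Pike}.
∂π/∂y_{Pike} = 333 − 10y_{Pike} − 5y_{Mesa} = 0, so y_{Pike} = 33.3 − 0.5y_{Mesa}.
At y_{Mesa} = 15: y_{Pike} = 33.3 − 0.5·15 = 25.8.

25.8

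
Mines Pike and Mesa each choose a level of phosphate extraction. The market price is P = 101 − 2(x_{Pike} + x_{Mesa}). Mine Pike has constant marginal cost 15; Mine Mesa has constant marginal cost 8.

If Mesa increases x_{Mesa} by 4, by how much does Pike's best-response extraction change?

-2

Mine Pike's profit: π = x_{Pike}(101 − 2(x_{Pike} + x_{Mesa})) − 15x_{Pike}.
∂π/∂x_{Pike} = 86 − 4x_{Pike} − 2x_{Mesa} = 0, so x_{Pike} = 21.5 − 0.5x_{Mesa}.
The reaction-function slope is −0.5, so a 4-unit rise in x_{Mesa} moves x_{Pike} by −0.5 × 4 = −2. Pike's best response falls — the actions are strategic substitutes.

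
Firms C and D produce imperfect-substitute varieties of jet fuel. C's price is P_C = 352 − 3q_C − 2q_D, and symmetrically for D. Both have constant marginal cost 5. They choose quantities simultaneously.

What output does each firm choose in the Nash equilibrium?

Firm C's profit: π = q_C(352 − 3q_C − 2q_D) − 5q_C.
∂π/∂q_C = 347 − 6q_C − 2q_D = 0 ⇒ q_C = 347/6 − (1/3)q_D.
Setting q_C = q_D in the reaction function: q_C = 347/6 − (1/3)q_C, so q_C = (347/6) / (4/3) = 43.375.

43.375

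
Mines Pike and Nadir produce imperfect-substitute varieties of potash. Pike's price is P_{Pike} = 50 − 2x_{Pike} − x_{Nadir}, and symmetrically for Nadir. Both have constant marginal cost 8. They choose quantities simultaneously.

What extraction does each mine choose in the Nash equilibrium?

8.4

Mine Pike's profit: π = x_{Pike}(50 − 2x_{Pike} − x_{Nadir}) − 8x_{Pike}.
∂π/∂x_{Pike} = 42 − 4x_{Pike} − x_{Nadir} = 0 ⇒ x_{Pike} = 10.5 − 0.25x_{Nadir}.
Setting x_{Pike} = x_{Nadir} in the reaction function: x_{Pike} = 10.5 − 0.25x_{Pike}, so x_{Pike} = 10.5 / 1.25 = 8.4.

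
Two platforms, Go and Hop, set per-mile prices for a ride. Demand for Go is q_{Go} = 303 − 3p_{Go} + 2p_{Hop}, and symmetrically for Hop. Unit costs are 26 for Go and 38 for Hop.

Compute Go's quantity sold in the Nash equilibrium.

Go's profit: π = (p_{Go} − 26)(303 − 3p_{Go} + 2p_{Hop}).
∂π/∂p_{Go} = 381 − 6p_{Go} + 2p_{Hop} = 0 ⇒ p_{Go} = 63.5 + (1/3)p_{Hop}.
Similarly p_{Hop} = 69.5 + (1/3)p_{Go}.
Substituting the second reaction function into the first: p_{Go} = 63.5 + (1/3)(69.5 + (1/3)p_{Go}), which gives (8/9)p_{Go} = 260/3 ⇒ p_{Go} = 97.5.
Then p_{Hop} = 69.5 + (1/3)·97.5 = 102.
q_{Go} = 303 − 3·97.5 + 2·102 = 214.5.

214.5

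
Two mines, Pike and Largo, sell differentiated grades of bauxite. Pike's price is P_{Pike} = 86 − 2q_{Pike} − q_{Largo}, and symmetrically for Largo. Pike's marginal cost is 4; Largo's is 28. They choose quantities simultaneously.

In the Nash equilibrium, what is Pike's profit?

648

Mine Pike's profit: π = q_{Pike}(86 − 2q_{Pike} − q_{Largo}) − 4q_{Pike}.
∂π/∂q_{Pike} = 82 − 4q_{Pike} − q_{Largo} = 0 ⇒ q_{Pike} = 20.5 − 0.25q_{Largo}.
Similarly q_{Largo} = 14.5 − 0.25q_{Pike}.
Plugging q_{Largo} into Pike's best response: q_{Pike} = 20.5 − 0.25(14.5 − 0.25q_{Pike}) ⇒ 0.9375q_{Pike} = 16.875, so q_{Pike} = 18.
Then q_{Largo} = 14.5 − 0.25·18 = 10.
P_{Pike} = 86 − 2·18 − 10 = 40.
Profit = (40 − 4)·18 = 648.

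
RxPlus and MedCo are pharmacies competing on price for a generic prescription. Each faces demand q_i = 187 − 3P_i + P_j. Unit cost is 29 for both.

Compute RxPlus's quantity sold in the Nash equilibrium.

77.4

RxPlus's profit: π = (P_{RxPlus} − 29)(187 − 3P_{RxPlus} + P_{MedCo}).
∂π/∂P_{RxPlus} = 274 − 6P_{RxPlus} + P_{MedCo} = 0 ⇒ P_{RxPlus} = 137/3 + (1/6)P_{MedCo}.
By symmetry P_{MedCo} = P_{RxPlus}; substituting into the reaction function, (5/6)P_{RxPlus} = 137/3 and P_{RxPlus} = 54.8.
q_{RxPlus} = 187 − 3·54.8 + 54.8 = 77.4.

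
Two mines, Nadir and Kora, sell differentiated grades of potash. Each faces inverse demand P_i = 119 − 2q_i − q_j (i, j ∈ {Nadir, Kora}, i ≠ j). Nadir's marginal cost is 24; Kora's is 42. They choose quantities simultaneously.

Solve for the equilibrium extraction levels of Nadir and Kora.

20.2, 14.2

Mine Nadir's profit: π = q_{Nadir}(119 − 2q_{Nadir} − q_{Kora}) − 24q_{Nadir}.
∂π/∂q_{Nadir} = 95 − 4q_{Nadir} − q_{Kora} = 0 ⇒ q_{Nadir} = 23.75 − 0.25q_{Kora}.
Similarly q_{Kora} = 19.25 − 0.25q_{Nadir}.
Solving the two reaction functions simultaneously: (1 − (−0.25)(−0.25))q_{Nadir} = 23.75 − 0.25·19.25, so 0.9375q_{Nadir} = 18.9375 and q_{Nadir} = 20.2.
Then q_{Kora} = 19.25 − 0.25·20.2 = 14.2.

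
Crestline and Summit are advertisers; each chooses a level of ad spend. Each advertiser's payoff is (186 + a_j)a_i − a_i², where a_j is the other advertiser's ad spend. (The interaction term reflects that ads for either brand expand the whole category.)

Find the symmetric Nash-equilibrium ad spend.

Crestline's payoff is (186 + a_S)a_C − a_C².
∂π/∂a_C = 186 + a_S − 2a_C = 0, so a_C = 93 + 0.5a_S.
Setting a_C = a_S in the reaction function: a_C = 93 + 0.5a_C, so a_C = 93 / 0.5 = 186.

186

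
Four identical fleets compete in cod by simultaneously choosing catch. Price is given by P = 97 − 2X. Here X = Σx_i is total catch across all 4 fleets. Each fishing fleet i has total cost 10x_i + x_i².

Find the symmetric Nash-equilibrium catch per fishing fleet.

A representative fishing fleet's profit is π_i = x_i(97 − 2X) − 10x_i − x_i², with X = x_i + Σ_{j≠i} x_j.
First-order condition: 87 − 6x_i − 2Σ_{j≠i} x_j = 0.
With identical fishing fleets, set every x_j = x: then 87 − 6x − 6x = 0, i.e. x = 87/12 = 7.25.

7.25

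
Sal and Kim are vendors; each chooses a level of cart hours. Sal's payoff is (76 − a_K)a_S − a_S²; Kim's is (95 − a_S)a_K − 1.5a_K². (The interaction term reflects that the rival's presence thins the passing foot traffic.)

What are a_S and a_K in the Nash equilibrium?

Expanding Sal's payoff: 76a_S − a_Ka_S − a_S².
∂π/∂a_S = 76 − a_K − 2a_S = 0, so a_S = 38 − 0.5a_K.
Likewise for Kim: a_K = 95/3 − (1/3)a_S.
Plugging a_K into Sal's best response: a_S = 38 − 0.5(95/3 − (1/3)a_S) ⇒ (5/6)a_S = 133/6, so a_S = 26.6.
Then a_K = 95/3 − (1/3)·26.6 = 22.8.

26.6, 22.8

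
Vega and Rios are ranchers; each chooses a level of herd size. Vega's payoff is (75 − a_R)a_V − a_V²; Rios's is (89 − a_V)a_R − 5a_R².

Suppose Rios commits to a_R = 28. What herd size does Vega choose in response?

23.5

Expanding Vega's payoff: 75a_V − a_Ra_V − a_V².
∂π/∂a_V = 75 − a_R − 2a_V = 0, so a_V = 37.5 − 0.5a_R.
At a_R = 28: a_V = 37.5 − 0.5·28 = 23.5.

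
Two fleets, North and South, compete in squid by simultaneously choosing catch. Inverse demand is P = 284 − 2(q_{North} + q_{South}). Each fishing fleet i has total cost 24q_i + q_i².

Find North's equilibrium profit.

3168.75

Fishing fleet North's profit: π = q_{North}(284 − 2(q_{North} + q_{South})) − 24q_{North} − q_{North}².
∂π/∂q_{North} = 260 − 6q_{North} − 2q_{South} = 0, so q_{North} = 130/3 − (1/3)q_{South}.
By symmetry q_{South} = q_{North}; substituting into the reaction function, (4/3)q_{North} = 130/3 and q_{North} = 32.5.
Price P = 284 − 2·65 = 154.
North's profit: (154 − 24)·32.5 − (32.5)² = 3168.75.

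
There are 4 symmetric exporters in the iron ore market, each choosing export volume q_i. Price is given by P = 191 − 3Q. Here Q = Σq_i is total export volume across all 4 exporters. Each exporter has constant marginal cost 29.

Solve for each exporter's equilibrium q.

A representative exporter's profit is π_i = q_i(191 − 3Q) − 29q_i, with Q = q_i + Σ_{j≠i} q_j.
First-order condition: 162 − 6q_i − 3Σ_{j≠i} q_j = 0.
Imposing symmetry (q_j = q for all j) turns Σ_{j≠i} q_j into 3q, so 162 = 15q and q = 10.8.

10.8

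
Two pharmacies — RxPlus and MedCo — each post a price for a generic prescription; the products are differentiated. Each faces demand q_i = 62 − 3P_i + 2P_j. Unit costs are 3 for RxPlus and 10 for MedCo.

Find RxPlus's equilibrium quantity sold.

RxPlus's profit: π = (P_{RxPlus} − 3)(62 − 3P_{RxPlus} + 2P_{MedCo}).
∂π/∂P_{RxPlus} = 71 − 6P_{RxPlus} + 2P_{MedCo} = 0 ⇒ P_{RxPlus} = 71/6 + (1/3)P_{MedCo}.
Similarly P_{MedCo} = 46/3 + (1/3)P_{RxPlus}.
Solving the two reaction functions simultaneously: (1 − (1/3)(1/3))P_{RxPlus} = 71/6 + (1/3)·(46/3), so (8/9)P_{RxPlus} = 305/18 and P_{RxPlus} = 19.0625.
Then P_{MedCo} = 46/3 + (1/3)·19.0625 = 21.6875.
q_{RxPlus} = 62 − 3·19.0625 + 2·21.6875 = 48.1875.

48.1875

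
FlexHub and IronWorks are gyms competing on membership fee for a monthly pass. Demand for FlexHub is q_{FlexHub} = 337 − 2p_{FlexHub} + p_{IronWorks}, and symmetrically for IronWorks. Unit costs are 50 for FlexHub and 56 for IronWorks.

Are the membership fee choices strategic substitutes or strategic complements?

strategic complements

FlexHub's profit: π = (p_{FlexHub} − 50)(337 − 2p_{FlexHub} + p_{IronWorks}).
∂π/∂p_{FlexHub} = 437 − 4p_{FlexHub} + p_{IronWorks} = 0 ⇒ p_{FlexHub} = 109.25 + 0.25p_{IronWorks}.
The best-response slope dp_{FlexHub}/dp_{IronWorks} = 0.25 > 0: the reaction function is upward-sloping, so the choices are strategic complements.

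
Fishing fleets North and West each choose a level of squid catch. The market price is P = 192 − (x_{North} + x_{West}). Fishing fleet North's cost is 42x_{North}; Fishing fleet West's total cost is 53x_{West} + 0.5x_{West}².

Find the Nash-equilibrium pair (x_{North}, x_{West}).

Fishing fleet North's profit: π = x_{North}(192 − (x_{North} + x_{West})) − 42x_{North}.
∂π/∂x_{North} = 150 − 2x_{North} − x_{West} = 0, so x_{North} = 75 − 0.5x_{West}.
For West: ∂π/∂x_{West} = 139 − 3x_{West} − x_{North} = 0 ⇒ x_{West} = 139/3 − (1/3)x_{North}.
Solving the two reaction functions simultaneously: (1 − (−0.5)(−1/3))x_{North} = 75 − 0.5·(139/3), so (5/6)x_{North} = 311/6 and x_{North} = 62.2.
Then x_{West} = 139/3 − (1/3)·62.2 = 25.6.

62.2, 25.6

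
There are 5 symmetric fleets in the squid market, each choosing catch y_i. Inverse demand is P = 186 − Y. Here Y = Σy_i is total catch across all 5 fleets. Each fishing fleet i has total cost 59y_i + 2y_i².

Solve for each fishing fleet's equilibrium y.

A representative fishing fleet's profit is π_i = y_i(186 − Y) − 59y_i − 2y_i², with Y = y_i + Σ_{j≠i} y_j.
First-order condition: 127 − 6y_i − Σ_{j≠i} y_j = 0.
In a symmetric equilibrium every fishing fleet chooses the same y, so Σ_{j≠i} y_j = 4y. The condition becomes 127 − 10y = 0, giving y = 127/10 = 12.7.

12.7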